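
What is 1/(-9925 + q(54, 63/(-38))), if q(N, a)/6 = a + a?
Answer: -19/188953 ≈ -0.00010055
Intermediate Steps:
q(N, a) = 12*a (q(N, a) = 6*(a + a) = 6*(2*a) = 12*a)
1/(-9925 + q(54, 63/(-38))) = 1/(-9925 + 12*(63/(-38))) = 1/(-9925 + 12*(63*(-1/38))) = 1/(-9925 + 12*(-63/38)) = 1/(-9925 - 378/19) = 1/(-188953/19) = -19/188953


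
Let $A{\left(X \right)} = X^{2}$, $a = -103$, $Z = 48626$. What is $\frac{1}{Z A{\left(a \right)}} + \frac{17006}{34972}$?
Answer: $\frac{1096617531547}{2255139842431} \approx 0.48627$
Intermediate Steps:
$\frac{1}{Z A{\left(a \right)}} + \frac{17006}{34972} = \frac{1}{48626 \left(-103\right)^{2}} + \frac{17006}{34972} = \frac{1}{48626 \cdot 10609} + 17006 \cdot \frac{1}{34972} = \frac{1}{48626} \cdot \frac{1}{10609} + \frac{8503}{17486} = \frac{1}{515873234} + \frac{8503}{17486} = \frac{1096617531547}{2255139842431}$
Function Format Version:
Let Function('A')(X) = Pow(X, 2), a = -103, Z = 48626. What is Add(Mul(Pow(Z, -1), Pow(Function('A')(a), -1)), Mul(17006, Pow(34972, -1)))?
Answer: Rational(1096617531547, 2255139842431) ≈ 0.48627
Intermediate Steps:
Add(Mul(Pow(Z, -1), Pow(Function('A')(a), -1)), Mul(17006, Pow(34972, -1))) = Add(Mul(Pow(48626, -1), Pow(Pow(-103, 2), -1)), Mul(17006, Pow(34972, -1))) = Add(Mul(Rational(1, 48626), Pow(10609, -1)), Mul(17006, Rational(1, 34972))) = Add(Mul(Rational(1, 48626), Rational(1, 10609)), Rational(8503, 17486)) = Add(Rational(1, 515873234), Rational(8503, 17486)) = Rational(1096617531547, 2255139842431)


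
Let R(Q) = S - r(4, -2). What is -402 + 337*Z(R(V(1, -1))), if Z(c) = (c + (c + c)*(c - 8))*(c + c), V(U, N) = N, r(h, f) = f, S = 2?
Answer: -75890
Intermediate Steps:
R(Q) = 4 (R(Q) = 2 - 1*(-2) = 2 + 2 = 4)
Z(c) = 2*c*(c + 2*c*(-8 + c)) (Z(c) = (c + (2*c)*(-8 + c))*(2*c) = (c + 2*c*(-8 + c))*(2*c) = 2*c*(c + 2*c*(-8 + c)))
-402 + 337*Z(R(V(1, -1))) = -402 + 337*(4²*(-30 + 4*4)) = -402 + 337*(16*(-30 + 16)) = -402 + 337*(16*(-14)) = -402 + 337*(-224) = -402 - 75488 = -75890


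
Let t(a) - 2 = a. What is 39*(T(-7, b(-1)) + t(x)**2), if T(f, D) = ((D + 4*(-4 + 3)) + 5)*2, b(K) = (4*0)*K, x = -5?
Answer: 429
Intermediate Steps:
t(a) = 2 + a
b(K) = 0 (b(K) = 0*K = 0)
T(f, D) = 2 + 2*D (T(f, D) = ((D + 4*(-1)) + 5)*2 = ((D - 4) + 5)*2 = ((-4 + D) + 5)*2 = (1 + D)*2 = 2 + 2*D)
39*(T(-7, b(-1)) + t(x)**2) = 39*((2 + 2*0) + (2 - 5)**2) = 39*((2 + 0) + (-3)**2) = 39*(2 + 9) = 39*11 = 429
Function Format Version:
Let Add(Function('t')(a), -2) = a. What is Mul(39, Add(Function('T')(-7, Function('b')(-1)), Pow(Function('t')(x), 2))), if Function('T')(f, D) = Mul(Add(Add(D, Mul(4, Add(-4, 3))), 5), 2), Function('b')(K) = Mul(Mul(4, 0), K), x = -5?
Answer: 429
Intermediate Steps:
Function('t')(a) = Add(2, a)
Function('b')(K) = 0 (Function('b')(K) = Mul(0, K) = 0)
Function('T')(f, D) = Add(2, Mul(2, D)) (Function('T')(f, D) = Mul(Add(Add(D, Mul(4, -1)), 5), 2) = Mul(Add(Add(D, -4), 5), 2) = Mul(Add(Add(-4, D), 5), 2) = Mul(Add(1, D), 2) = Add(2, Mul(2, D)))
Mul(39, Add(Function('T')(-7, Function('b')(-1)), Pow(Function('t')(x), 2))) = Mul(39, Add(Add(2, Mul(2, 0)), Pow(Add(2, -5), 2))) = Mul(39, Add(Add(2, 0), Pow(-3, 2))) = Mul(39, Add(2, 9)) = Mul(39, 11) = 429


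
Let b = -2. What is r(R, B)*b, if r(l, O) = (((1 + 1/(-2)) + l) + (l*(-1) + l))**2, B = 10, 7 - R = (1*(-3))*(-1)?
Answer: -81/2 ≈ -40.500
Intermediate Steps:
R = 4 (R = 7 - 1*(-3)*(-1) = 7 - (-3)*(-1) = 7 - 1*3 = 7 - 3 = 4)
r(l, O) = (1/2 + l)**2 (r(l, O) = (((1 - 1/2) + l) + (-l + l))**2 = ((1/2 + l) + 0)**2 = (1/2 + l)**2)
r(R, B)*b = ((1 + 2*4)**2/4)*(-2) = ((1 + 8)**2/4)*(-2) = ((1/4)*9**2)*(-2) = ((1/4)*81)*(-2) = (81/4)*(-2) = -81/2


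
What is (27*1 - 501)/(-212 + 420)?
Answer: -237/104 ≈ -2.2788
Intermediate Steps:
(27*1 - 501)/(-212 + 420) = (27 - 501)/208 = -474*1/208 = -237/104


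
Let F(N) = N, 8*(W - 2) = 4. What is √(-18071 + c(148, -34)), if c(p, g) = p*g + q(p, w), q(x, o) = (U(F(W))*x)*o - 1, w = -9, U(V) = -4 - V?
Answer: I*√14446 ≈ 120.19*I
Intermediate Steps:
W = 5/2 (W = 2 + (⅛)*4 = 2 + ½ = 5/2 ≈ 2.5000)
q(x, o) = -1 - 13*o*x/2 (q(x, o) = ((-4 - 1*5/2)*x)*o - 1 = ((-4 - 5/2)*x)*o - 1 = (-13*x/2)*o - 1 = -13*o*x/2 - 1 = -1 - 13*o*x/2)
c(p, g) = -1 + 117*p/2 + g*p (c(p, g) = p*g + (-1 - 13/2*(-9)*p) = g*p + (-1 + 117*p/2) = -1 + 117*p/2 + g*p)
√(-18071 + c(148, -34)) = √(-18071 + (-1 + (117/2)*148 - 34*148)) = √(-18071 + (-1 + 8658 - 5032)) = √(-18071 + 3625) = √(-14446) = I*√14446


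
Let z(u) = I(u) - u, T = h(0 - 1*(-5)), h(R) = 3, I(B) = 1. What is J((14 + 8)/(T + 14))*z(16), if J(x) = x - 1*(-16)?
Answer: -4410/17 ≈ -259.41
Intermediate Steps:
T = 3
z(u) = 1 - u
J(x) = 16 + x (J(x) = x + 16 = 16 + x)
J((14 + 8)/(T + 14))*z(16) = (16 + (14 + 8)/(3 + 14))*(1 - 1*16) = (16 + 22/17)*(1 - 16) = (16 + 22*(1/17))*(-15) = (16 + 22/17)*(-15) = (294/17)*(-15) = -4410/17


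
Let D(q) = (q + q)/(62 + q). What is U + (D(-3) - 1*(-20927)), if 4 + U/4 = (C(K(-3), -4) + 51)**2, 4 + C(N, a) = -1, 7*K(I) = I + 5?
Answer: 1733119/59 ≈ 29375.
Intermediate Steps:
K(I) = 5/7 + I/7 (K(I) = (I + 5)/7 = (5 + I)/7 = 5/7 + I/7)
C(N, a) = -5 (C(N, a) = -4 - 1 = -5)
D(q) = 2*q/(62 + q) (D(q) = (2*q)/(62 + q) = 2*q/(62 + q))
U = 8448 (U = -16 + 4*(-5 + 51)**2 = -16 + 4*46**2 = -16 + 4*2116 = -16 + 8464 = 8448)
U + (D(-3) - 1*(-20927)) = 8448 + (2*(-3)/(62 - 3) - 1*(-20927)) = 8448 + (2*(-3)/59 + 20927) = 8448 + (2*(-3)*(1/59) + 20927) = 8448 + (-6/59 + 20927) = 8448 + 1234687/59 = 1733119/59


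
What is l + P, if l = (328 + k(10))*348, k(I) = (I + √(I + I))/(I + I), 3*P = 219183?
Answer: 187379 + 174*√5/5 ≈ 1.8746e+5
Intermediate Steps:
P = 73061 (P = (⅓)*219183 = 73061)
k(I) = (I + √2*√I)/(2*I) (k(I) = (I + √(2*I))/((2*I)) = (I + √2*√I)*(1/(2*I)) = (I + √2*√I)/(2*I))
l = 114318 + 174*√5/5 (l = (328 + (½ + √2/(2*√10)))*348 = (328 + (½ + √2*(√10/10)/2))*348 = (328 + (½ + √5/10))*348 = (657/2 + √5/10)*348 = 114318 + 174*√5/5 ≈ 1.1440e+5)
l + P = (114318 + 174*√5/5) + 73061 = 187379 + 174*√5/5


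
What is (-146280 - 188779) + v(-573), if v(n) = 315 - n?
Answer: -334171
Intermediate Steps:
(-146280 - 188779) + v(-573) = (-146280 - 188779) + (315 - 1*(-573)) = -335059 + (315 + 573) = -335059 + 888 = -334171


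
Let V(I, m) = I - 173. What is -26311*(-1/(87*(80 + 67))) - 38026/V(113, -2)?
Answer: 81315529/127890 ≈ 635.82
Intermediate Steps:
V(I, m) = -173 + I
-26311*(-1/(87*(80 + 67))) - 38026/V(113, -2) = -26311*(-1/(87*(80 + 67))) - 38026/(-173 + 113) = -26311/(147*(-87)) - 38026/(-60) = -26311/(-12789) - 38026*(-1/60) = -26311*(-1/12789) + 19013/30 = 26311/12789 + 19013/30 = 81315529/127890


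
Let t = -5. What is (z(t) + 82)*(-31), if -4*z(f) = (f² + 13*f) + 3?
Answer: -11315/4 ≈ -2828.8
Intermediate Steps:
z(f) = -¾ - 13*f/4 - f²/4 (z(f) = -((f² + 13*f) + 3)/4 = -(3 + f² + 13*f)/4 = -¾ - 13*f/4 - f²/4)
(z(t) + 82)*(-31) = ((-¾ - 13/4*(-5) - ¼*(-5)²) + 82)*(-31) = ((-¾ + 65/4 - ¼*25) + 82)*(-31) = ((-¾ + 65/4 - 25/4) + 82)*(-31) = (37/4 + 82)*(-31) = (365/4)*(-31) = -11315/4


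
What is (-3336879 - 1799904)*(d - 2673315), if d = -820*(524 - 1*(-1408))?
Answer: 21870136145565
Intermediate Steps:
d = -1584240 (d = -820*(524 + 1408) = -820*1932 = -1584240)
(-3336879 - 1799904)*(d - 2673315) = (-3336879 - 1799904)*(-1584240 - 2673315) = -5136783*(-4257555) = 21870136145565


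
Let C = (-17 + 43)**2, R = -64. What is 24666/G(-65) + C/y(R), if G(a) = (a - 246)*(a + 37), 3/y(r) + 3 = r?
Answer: -197164369/13062 ≈ -15095.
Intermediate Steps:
y(r) = 3/(-3 + r)
C = 676 (C = 26**2 = 676)
G(a) = (-246 + a)*(37 + a)
24666/G(-65) + C/y(R) = 24666/(-9102 + (-65)**2 - 209*(-65)) + 676/((3/(-3 - 64))) = 24666/(-9102 + 4225 + 13585) + 676/((3/(-67))) = 24666/8708 + 676/((3*(-1/67))) = 24666*(1/8708) + 676/(-3/67) = 12333/4354 + 676*(-67/3) = 12333/4354 - 45292/3 = -197164369/13062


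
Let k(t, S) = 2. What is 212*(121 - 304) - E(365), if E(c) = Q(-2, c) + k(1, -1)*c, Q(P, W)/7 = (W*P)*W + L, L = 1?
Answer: 1825617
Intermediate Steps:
Q(P, W) = 7 + 7*P*W² (Q(P, W) = 7*((W*P)*W + 1) = 7*((P*W)*W + 1) = 7*(P*W² + 1) = 7*(1 + P*W²) = 7 + 7*P*W²)
E(c) = 7 - 14*c² + 2*c (E(c) = (7 + 7*(-2)*c²) + 2*c = (7 - 14*c²) + 2*c = 7 - 14*c² + 2*c)
212*(121 - 304) - E(365) = 212*(121 - 304) - (7 - 14*365² + 2*365) = 212*(-183) - (7 - 14*133225 + 730) = -38796 - (7 - 1865150 + 730) = -38796 - 1*(-1864413) = -38796 + 1864413 = 1825617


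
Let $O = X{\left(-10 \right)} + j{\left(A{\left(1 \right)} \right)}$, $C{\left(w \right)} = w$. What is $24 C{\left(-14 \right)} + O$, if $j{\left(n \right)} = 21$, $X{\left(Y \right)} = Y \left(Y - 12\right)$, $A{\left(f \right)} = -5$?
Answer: $-95$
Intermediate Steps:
$X{\left(Y \right)} = Y \left(-12 + Y\right)$
$O = 241$ ($O = - 10 \left(-12 - 10\right) + 21 = \left(-10\right) \left(-22\right) + 21 = 220 + 21 = 241$)
$24 C{\left(-14 \right)} + O = 24 \left(-14\right) + 241 = -336 + 241 = -95$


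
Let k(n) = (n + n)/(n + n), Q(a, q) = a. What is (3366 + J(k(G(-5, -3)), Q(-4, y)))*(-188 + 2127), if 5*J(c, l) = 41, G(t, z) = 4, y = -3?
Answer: 32712869/5 ≈ 6.5426e+6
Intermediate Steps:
k(n) = 1 (k(n) = (2*n)/((2*n)) = (2*n)*(1/(2*n)) = 1)
J(c, l) = 41/5 (J(c, l) = (⅕)*41 = 41/5)
(3366 + J(k(G(-5, -3)), Q(-4, y)))*(-188 + 2127) = (3366 + 41/5)*(-188 + 2127) = (16871/5)*1939 = 32712869/5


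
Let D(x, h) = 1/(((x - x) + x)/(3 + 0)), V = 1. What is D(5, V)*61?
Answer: 183/5 ≈ 36.600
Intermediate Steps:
D(x, h) = 3/x (D(x, h) = 1/((0 + x)/3) = 1/(x*(⅓)) = 1/(x/3) = 3/x)
D(5, V)*61 = (3/5)*61 = (3*(⅕))*61 = (⅗)*61 = 183/5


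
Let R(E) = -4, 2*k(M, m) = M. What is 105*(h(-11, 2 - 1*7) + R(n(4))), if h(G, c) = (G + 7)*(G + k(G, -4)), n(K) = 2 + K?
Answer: 6510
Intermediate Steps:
k(M, m) = M/2
h(G, c) = 3*G*(7 + G)/2 (h(G, c) = (G + 7)*(G + G/2) = (7 + G)*(3*G/2) = 3*G*(7 + G)/2)
105*(h(-11, 2 - 1*7) + R(n(4))) = 105*((3/2)*(-11)*(7 - 11) - 4) = 105*((3/2)*(-11)*(-4) - 4) = 105*(66 - 4) = 105*62 = 6510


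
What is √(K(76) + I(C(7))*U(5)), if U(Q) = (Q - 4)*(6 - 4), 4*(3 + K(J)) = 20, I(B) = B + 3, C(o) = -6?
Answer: 2*I ≈ 2.0*I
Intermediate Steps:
I(B) = 3 + B
K(J) = 2 (K(J) = -3 + (¼)*20 = -3 + 5 = 2)
U(Q) = -8 + 2*Q (U(Q) = (-4 + Q)*2 = -8 + 2*Q)
√(K(76) + I(C(7))*U(5)) = √(2 + (3 - 6)*(-8 + 2*5)) = √(2 - 3*(-8 + 10)) = √(2 - 3*2) = √(2 - 6) = √(-4) = 2*I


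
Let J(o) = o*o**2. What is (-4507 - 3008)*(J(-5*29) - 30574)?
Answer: 23140180485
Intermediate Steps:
J(o) = o**3
(-4507 - 3008)*(J(-5*29) - 30574) = (-4507 - 3008)*((-5*29)**3 - 30574) = -7515*((-145)**3 - 30574) = -7515*(-3048625 - 30574) = -7515*(-3079199) = 23140180485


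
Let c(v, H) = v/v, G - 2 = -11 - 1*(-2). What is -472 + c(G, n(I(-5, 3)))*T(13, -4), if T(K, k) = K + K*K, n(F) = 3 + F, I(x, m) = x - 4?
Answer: -290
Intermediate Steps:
I(x, m) = -4 + x
G = -7 (G = 2 + (-11 - 1*(-2)) = 2 + (-11 + 2) = 2 - 9 = -7)
T(K, k) = K + K²
c(v, H) = 1
-472 + c(G, n(I(-5, 3)))*T(13, -4) = -472 + 1*(13*(1 + 13)) = -472 + 1*(13*14) = -472 + 1*182 = -472 + 182 = -290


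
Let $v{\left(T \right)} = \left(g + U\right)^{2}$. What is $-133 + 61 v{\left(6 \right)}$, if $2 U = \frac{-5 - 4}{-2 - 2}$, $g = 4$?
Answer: $\frac{94029}{64} \approx 1469.2$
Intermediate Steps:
$U = \frac{9}{8}$ ($U = \frac{\left(-5 - 4\right) \frac{1}{-2 - 2}}{2} = \frac{\left(-9\right) \frac{1}{-4}}{2} = \frac{\left(-9\right) \left(- \frac{1}{4}\right)}{2} = \frac{1}{2} \cdot \frac{9}{4} = \frac{9}{8} \approx 1.125$)
$v{\left(T \right)} = \frac{1681}{64}$ ($v{\left(T \right)} = \left(4 + \frac{9}{8}\right)^{2} = \left(\frac{41}{8}\right)^{2} = \frac{1681}{64}$)
$-133 + 61 v{\left(6 \right)} = -133 + 61 \cdot \frac{1681}{64} = -133 + \frac{102541}{64} = \frac{94029}{64}$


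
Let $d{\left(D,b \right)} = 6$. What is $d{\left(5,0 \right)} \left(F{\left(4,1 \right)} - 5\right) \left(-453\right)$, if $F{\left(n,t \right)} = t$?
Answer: $10872$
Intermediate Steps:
$d{\left(5,0 \right)} \left(F{\left(4,1 \right)} - 5\right) \left(-453\right) = 6 \left(1 - 5\right) \left(-453\right) = 6 \left(-4\right) \left(-453\right) = \left(-24\right) \left(-453\right) = 10872$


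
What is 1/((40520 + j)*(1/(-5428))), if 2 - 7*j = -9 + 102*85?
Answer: -5428/39283 ≈ -0.13818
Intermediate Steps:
j = -1237 (j = 2/7 - (-9 + 102*85)/7 = 2/7 - (-9 + 8670)/7 = 2/7 - ⅐*8661 = 2/7 - 8661/7 = -1237)
1/((40520 + j)*(1/(-5428))) = 1/((40520 - 1237)*(1/(-5428))) = 1/(39283*(-1/5428)) = (1/39283)*(-5428) = -5428/39283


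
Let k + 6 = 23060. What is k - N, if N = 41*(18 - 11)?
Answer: 22767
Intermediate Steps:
k = 23054 (k = -6 + 23060 = 23054)
N = 287 (N = 41*7 = 287)
k - N = 23054 - 1*287 = 23054 - 287 = 22767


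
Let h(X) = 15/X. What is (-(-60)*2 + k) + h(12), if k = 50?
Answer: 685/4 ≈ 171.25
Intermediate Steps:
(-(-60)*2 + k) + h(12) = (-(-60)*2 + 50) + 15/12 = (-12*(-10) + 50) + 15*(1/12) = (120 + 50) + 5/4 = 170 + 5/4 = 685/4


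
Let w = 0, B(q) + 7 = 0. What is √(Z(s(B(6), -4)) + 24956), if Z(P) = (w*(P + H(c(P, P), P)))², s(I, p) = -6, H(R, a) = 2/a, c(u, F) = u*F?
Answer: 2*√6239 ≈ 157.97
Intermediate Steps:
B(q) = -7 (B(q) = -7 + 0 = -7)
c(u, F) = F*u
Z(P) = 0 (Z(P) = (0*(P + 2/P))² = 0² = 0)
√(Z(s(B(6), -4)) + 24956) = √(0 + 24956) = √24956 = 2*√6239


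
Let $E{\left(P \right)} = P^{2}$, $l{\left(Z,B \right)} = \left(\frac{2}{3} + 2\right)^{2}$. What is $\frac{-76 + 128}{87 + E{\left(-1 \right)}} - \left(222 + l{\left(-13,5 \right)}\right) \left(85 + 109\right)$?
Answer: $- \frac{8800499}{198} \approx -44447.0$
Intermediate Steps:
$l{\left(Z,B \right)} = \frac{64}{9}$ ($l{\left(Z,B \right)} = \left(2 \cdot \frac{1}{3} + 2\right)^{2} = \left(\frac{2}{3} + 2\right)^{2} = \left(\frac{8}{3}\right)^{2} = \frac{64}{9}$)
$\frac{-76 + 128}{87 + E{\left(-1 \right)}} - \left(222 + l{\left(-13,5 \right)}\right) \left(85 + 109\right) = \frac{-76 + 128}{87 + \left(-1\right)^{2}} - \left(222 + \frac{64}{9}\right) \left(85 + 109\right) = \frac{52}{87 + 1} - \frac{2062}{9} \cdot 194 = \frac{52}{88} - \frac{400028}{9} = 52 \cdot \frac{1}{88} - \frac{400028}{9} = \frac{13}{22} - \frac{400028}{9} = - \frac{8800499}{198}$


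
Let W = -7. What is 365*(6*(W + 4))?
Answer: -6570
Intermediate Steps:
365*(6*(W + 4)) = 365*(6*(-7 + 4)) = 365*(6*(-3)) = 365*(-18) = -6570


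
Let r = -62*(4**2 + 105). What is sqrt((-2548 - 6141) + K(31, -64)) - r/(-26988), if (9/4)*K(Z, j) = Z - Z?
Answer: -3751/13494 + I*sqrt(8689) ≈ -0.27798 + 93.215*I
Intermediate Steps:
K(Z, j) = 0 (K(Z, j) = 4*(Z - Z)/9 = (4/9)*0 = 0)
r = -7502 (r = -62*(16 + 105) = -62*121 = -7502)
sqrt((-2548 - 6141) + K(31, -64)) - r/(-26988) = sqrt((-2548 - 6141) + 0) - (-7502)/(-26988) = sqrt(-8689 + 0) - (-7502)*(-1)/26988 = sqrt(-8689) - 1*3751/13494 = I*sqrt(8689) - 3751/13494 = -3751/13494 + I*sqrt(8689)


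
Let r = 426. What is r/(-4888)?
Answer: -213/2444 ≈ -0.087152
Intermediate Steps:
r/(-4888) = 426/(-4888) = 426*(-1/4888) = -213/2444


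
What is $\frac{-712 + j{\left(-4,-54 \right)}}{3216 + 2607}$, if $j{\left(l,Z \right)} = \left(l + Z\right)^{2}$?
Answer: $\frac{884}{1941} \approx 0.45544$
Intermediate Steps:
$j{\left(l,Z \right)} = \left(Z + l\right)^{2}$
$\frac{-712 + j{\left(-4,-54 \right)}}{3216 + 2607} = \frac{-712 + \left(-54 - 4\right)^{2}}{3216 + 2607} = \frac{-712 + \left(-58\right)^{2}}{5823} = \left(-712 + 3364\right) \frac{1}{5823} = 2652 \cdot \frac{1}{5823} = \frac{884}{1941}$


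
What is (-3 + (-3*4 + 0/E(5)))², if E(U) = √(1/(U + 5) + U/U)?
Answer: 225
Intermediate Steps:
E(U) = √(1 + 1/(5 + U)) (E(U) = √(1/(5 + U) + 1) = √(1 + 1/(5 + U)))
(-3 + (-3*4 + 0/E(5)))² = (-3 + (-3*4 + 0/(√((6 + 5)/(5 + 5)))))² = (-3 + (-12 + 0/(√(11/10))))² = (-3 + (-12 + 0/((√110/10))))² = (-3 + (-12 + 0*(√110/11)))² = (-3 + (-12 + 0))² = (-3 - 12)² = (-15)² = 225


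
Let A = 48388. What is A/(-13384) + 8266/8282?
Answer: -36264659/13855786 ≈ -2.6173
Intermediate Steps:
A/(-13384) + 8266/8282 = 48388/(-13384) + 8266/8282 = 48388*(-1/13384) + 8266*(1/8282) = -12097/3346 + 4133/4141 = -36264659/13855786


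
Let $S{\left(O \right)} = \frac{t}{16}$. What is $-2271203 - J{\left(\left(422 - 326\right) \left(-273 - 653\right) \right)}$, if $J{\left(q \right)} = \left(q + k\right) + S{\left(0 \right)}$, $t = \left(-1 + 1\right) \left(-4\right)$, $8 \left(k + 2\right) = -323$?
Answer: $- \frac{17458117}{8} \approx -2.1823 \cdot 10^{6}$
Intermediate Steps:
$k = - \frac{339}{8}$ ($k = -2 + \frac{1}{8} \left(-323\right) = -2 - \frac{323}{8} = - \frac{339}{8} \approx -42.375$)
$t = 0$ ($t = 0 \left(-4\right) = 0$)
$S{\left(O \right)} = 0$ ($S{\left(O \right)} = \frac{0}{16} = 0 \cdot \frac{1}{16} = 0$)
$J{\left(q \right)} = - \frac{339}{8} + q$ ($J{\left(q \right)} = \left(q - \frac{339}{8}\right) + 0 = \left(- \frac{339}{8} + q\right) + 0 = - \frac{339}{8} + q$)
$-2271203 - J{\left(\left(422 - 326\right) \left(-273 - 653\right) \right)} = -2271203 - \left(- \frac{339}{8} + \left(422 - 326\right) \left(-273 - 653\right)\right) = -2271203 - \left(- \frac{339}{8} + 96 \left(-926\right)\right) = -2271203 - \left(- \frac{339}{8} - 88896\right) = -2271203 - - \frac{711507}{8} = -2271203 + \frac{711507}{8} = - \frac{17458117}{8}$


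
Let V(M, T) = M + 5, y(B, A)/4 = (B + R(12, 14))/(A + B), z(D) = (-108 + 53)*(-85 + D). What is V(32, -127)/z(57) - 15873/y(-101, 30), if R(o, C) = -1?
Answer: -144628227/52360 ≈ -2762.2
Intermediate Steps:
z(D) = 4675 - 55*D (z(D) = -55*(-85 + D) = 4675 - 55*D)
y(B, A) = 4*(-1 + B)/(A + B) (y(B, A) = 4*((B - 1)/(A + B)) = 4*((-1 + B)/(A + B)) = 4*(-1 + B)/(A + B))
V(M, T) = 5 + M
V(32, -127)/z(57) - 15873/y(-101, 30) = (5 + 32)/(4675 - 55*57) - 15873*(30 - 101)/(4*(-1 - 101)) = 37/(4675 - 3135) - 15873/(4*(-102)/(-71)) = 37/1540 - 15873/(4*(-1/71)*(-102)) = 37*(1/1540) - 15873/408/71 = 37/1540 - 15873*71/408 = 37/1540 - 375661/136 = -144628227/52360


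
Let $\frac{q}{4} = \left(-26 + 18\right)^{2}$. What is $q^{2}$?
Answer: $65536$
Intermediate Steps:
$q = 256$ ($q = 4 \left(-26 + 18\right)^{2} = 4 \left(-8\right)^{2} = 4 \cdot 64 = 256$)
$q^{2} = 256^{2} = 65536$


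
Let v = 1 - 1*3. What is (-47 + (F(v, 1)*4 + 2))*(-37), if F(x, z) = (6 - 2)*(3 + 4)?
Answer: -2479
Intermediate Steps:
v = -2 (v = 1 - 3 = -2)
F(x, z) = 28 (F(x, z) = 4*7 = 28)
(-47 + (F(v, 1)*4 + 2))*(-37) = (-47 + (28*4 + 2))*(-37) = (-47 + (112 + 2))*(-37) = (-47 + 114)*(-37) = 67*(-37) = -2479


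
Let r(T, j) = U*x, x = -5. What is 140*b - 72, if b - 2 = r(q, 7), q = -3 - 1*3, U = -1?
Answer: 908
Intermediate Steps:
q = -6 (q = -3 - 3 = -6)
r(T, j) = 5 (r(T, j) = -1*(-5) = 5)
b = 7 (b = 2 + 5 = 7)
140*b - 72 = 140*7 - 72 = 980 - 72 = 908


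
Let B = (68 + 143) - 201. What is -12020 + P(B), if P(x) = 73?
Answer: -11947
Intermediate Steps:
B = 10 (B = 211 - 201 = 10)
-12020 + P(B) = -12020 + 73 = -11947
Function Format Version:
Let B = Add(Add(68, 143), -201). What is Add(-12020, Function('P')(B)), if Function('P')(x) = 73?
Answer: -11947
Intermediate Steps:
B = 10 (B = Add(211, -201) = 10)
Add(-12020, Function('P')(B)) = Add(-12020, 73) = -11947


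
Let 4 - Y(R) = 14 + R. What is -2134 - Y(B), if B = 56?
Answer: -2068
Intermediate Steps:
Y(R) = -10 - R (Y(R) = 4 - (14 + R) = 4 + (-14 - R) = -10 - R)
-2134 - Y(B) = -2134 - (-10 - 1*56) = -2134 - (-10 - 56) = -2134 - 1*(-66) = -2134 + 66 = -2068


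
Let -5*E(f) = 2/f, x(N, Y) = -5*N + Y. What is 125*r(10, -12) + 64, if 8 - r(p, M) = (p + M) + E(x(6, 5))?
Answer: 1312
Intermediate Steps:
x(N, Y) = Y - 5*N
E(f) = -2/(5*f)
r(p, M) = 998/125 - M - p (r(p, M) = 8 - ((p + M) - 2/(5*(5 - 5*6))) = 8 - ((M + p) - 2/(5*(5 - 30))) = 8 - ((M + p) - ⅖/(-25)) = 8 - ((M + p) - ⅖*(-1/25)) = 8 - ((M + p) + 2/125) = 8 - (2/125 + M + p) = 8 + (-2/125 - M - p) = 998/125 - M - p)
125*r(10, -12) + 64 = 125*(998/125 - 1*(-12) - 1*10) + 64 = 125*(998/125 + 12 - 10) + 64 = 125*(1248/125) + 64 = 1248 + 64 = 1312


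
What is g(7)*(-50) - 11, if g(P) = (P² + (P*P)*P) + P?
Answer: -19961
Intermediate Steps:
g(P) = P + P² + P³ (g(P) = (P² + P²*P) + P = (P² + P³) + P = P + P² + P³)
g(7)*(-50) - 11 = (7*(1 + 7 + 7²))*(-50) - 11 = (7*(1 + 7 + 49))*(-50) - 11 = (7*57)*(-50) - 11 = 399*(-50) - 11 = -19950 - 11 = -19961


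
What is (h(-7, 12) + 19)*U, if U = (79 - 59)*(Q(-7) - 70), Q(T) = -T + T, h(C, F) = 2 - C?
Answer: -39200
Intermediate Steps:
Q(T) = 0
U = -1400 (U = (79 - 59)*(0 - 70) = 20*(-70) = -1400)
(h(-7, 12) + 19)*U = ((2 - 1*(-7)) + 19)*(-1400) = ((2 + 7) + 19)*(-1400) = (9 + 19)*(-1400) = 28*(-1400) = -39200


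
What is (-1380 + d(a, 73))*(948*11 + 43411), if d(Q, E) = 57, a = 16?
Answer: -71228997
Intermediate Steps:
(-1380 + d(a, 73))*(948*11 + 43411) = (-1380 + 57)*(948*11 + 43411) = -1323*(10428 + 43411) = -1323*53839 = -71228997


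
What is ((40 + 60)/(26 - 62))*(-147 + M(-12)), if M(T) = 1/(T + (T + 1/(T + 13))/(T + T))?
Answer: 113175/277 ≈ 408.57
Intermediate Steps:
M(T) = 1/(T + (T + 1/(13 + T))/(2*T)) (M(T) = 1/(T + (T + 1/(13 + T))/((2*T))) = 1/(T + (T + 1/(13 + T))*(1/(2*T))) = 1/(T + (T + 1/(13 + T))/(2*T)))
((40 + 60)/(26 - 62))*(-147 + M(-12)) = ((40 + 60)/(26 - 62))*(-147 + 2*(-12)*(13 - 12)/(1 + 2*(-12)**3 + 13*(-12) + 27*(-12)**2)) = (100/(-36))*(-147 + 2*(-12)*1/(1 + 2*(-1728) - 156 + 27*144)) = (100*(-1/36))*(-147 + 2*(-12)*1/(1 - 3456 - 156 + 3888)) = -25*(-147 + 2*(-12)*1/277)/9 = -25*(-147 + 2*(-12)*(1/277)*1)/9 = -25*(-147 - 24/277)/9 = -25/9*(-40743/277) = 113175/277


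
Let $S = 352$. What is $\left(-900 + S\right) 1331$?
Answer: $-729388$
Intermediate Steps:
$\left(-900 + S\right) 1331 = \left(-900 + 352\right) 1331 = \left(-548\right) 1331 = -729388$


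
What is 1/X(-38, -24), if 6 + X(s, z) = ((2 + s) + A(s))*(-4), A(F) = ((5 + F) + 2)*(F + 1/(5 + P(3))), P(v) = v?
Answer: -2/9117 ≈ -0.00021937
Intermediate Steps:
A(F) = (7 + F)*(⅛ + F) (A(F) = ((5 + F) + 2)*(F + 1/(5 + 3)) = (7 + F)*(F + 1/8) = (7 + F)*(F + ⅛) = (7 + F)*(⅛ + F))
X(s, z) = -35/2 - 4*s² - 65*s/2 (X(s, z) = -6 + ((2 + s) + (7/8 + s² + 57*s/8))*(-4) = -6 + (23/8 + s² + 65*s/8)*(-4) = -6 + (-23/2 - 4*s² - 65*s/2) = -35/2 - 4*s² - 65*s/2)
1/X(-38, -24) = 1/(-35/2 - 4*(-38)² - 65/2*(-38)) = 1/(-35/2 - 4*1444 + 1235) = 1/(-35/2 - 5776 + 1235) = 1/(-9117/2) = -2/9117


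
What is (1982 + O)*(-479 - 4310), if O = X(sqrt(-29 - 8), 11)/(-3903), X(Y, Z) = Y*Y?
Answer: -37046664787/3903 ≈ -9.4918e+6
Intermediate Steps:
X(Y, Z) = Y**2
O = 37/3903 (O = (sqrt(-29 - 8))**2/(-3903) = (sqrt(-37))**2*(-1/3903) = (I*sqrt(37))**2*(-1/3903) = -37*(-1/3903) = 37/3903 ≈ 0.0094799)
(1982 + O)*(-479 - 4310) = (1982 + 37/3903)*(-479 - 4310) = (7735783/3903)*(-4789) = -37046664787/3903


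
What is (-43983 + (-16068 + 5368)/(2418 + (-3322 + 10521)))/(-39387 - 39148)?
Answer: 422995211/755271095 ≈ 0.56006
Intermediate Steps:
(-43983 + (-16068 + 5368)/(2418 + (-3322 + 10521)))/(-39387 - 39148) = (-43983 - 10700/(2418 + 7199))/(-78535) = (-43983 - 10700/9617)*(-1/78535) = -422995211/9617*(-1/78535) = 422995211/755271095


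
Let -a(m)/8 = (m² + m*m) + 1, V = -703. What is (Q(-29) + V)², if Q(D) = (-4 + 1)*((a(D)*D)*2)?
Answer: 5491706346721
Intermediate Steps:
a(m) = -8 - 16*m² (a(m) = -8*((m² + m*m) + 1) = -8*((m² + m²) + 1) = -8*(2*m² + 1) = -8*(1 + 2*m²) = -8 - 16*m²)
Q(D) = -6*D*(-8 - 16*D²) (Q(D) = (-4 + 1)*(((-8 - 16*D²)*D)*2) = -3*D*(-8 - 16*D²)*2 = -6*D*(-8 - 16*D²))
(Q(-29) + V)² = ((48*(-29) + 96*(-29)³) - 703)² = ((-1392 + 96*(-24389)) - 703)² = ((-1392 - 2341344) - 703)² = (-2342736 - 703)² = (-2343439)² = 5491706346721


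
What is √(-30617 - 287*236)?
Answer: I*√98349 ≈ 313.61*I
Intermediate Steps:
√(-30617 - 287*236) = √(-30617 - 67732) = √(-98349) = I*√98349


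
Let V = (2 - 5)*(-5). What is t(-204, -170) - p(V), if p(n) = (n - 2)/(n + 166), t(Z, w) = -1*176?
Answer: -31869/181 ≈ -176.07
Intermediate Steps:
t(Z, w) = -176
V = 15 (V = -3*(-5) = 15)
p(n) = (-2 + n)/(166 + n)
t(-204, -170) - p(V) = -176 - (-2 + 15)/(166 + 15) = -176 - 13/181 = -31869/181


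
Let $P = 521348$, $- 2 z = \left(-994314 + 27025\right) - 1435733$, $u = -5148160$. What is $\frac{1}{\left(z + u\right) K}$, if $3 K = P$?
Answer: $- \frac{3}{2057577562852} \approx -1.458 \cdot 10^{-12}$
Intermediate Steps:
$z = 1201511$ ($z = - \frac{\left(-994314 + 27025\right) - 1435733}{2} = - \frac{-967289 - 1435733}{2} = \left(- \frac{1}{2}\right) \left(-2403022\right) = 1201511$)
$K = \frac{521348}{3}$ ($K = \frac{1}{3} \cdot 521348 = \frac{521348}{3} \approx 1.7378 \cdot 10^{5}$)
$\frac{1}{\left(z + u\right) K} = \frac{1}{\left(1201511 - 5148160\right) \frac{521348}{3}} = \frac{1}{-3946649} \cdot \frac{3}{521348} = \left(- \frac{1}{3946649}\right) \frac{3}{521348} = - \frac{3}{2057577562852}$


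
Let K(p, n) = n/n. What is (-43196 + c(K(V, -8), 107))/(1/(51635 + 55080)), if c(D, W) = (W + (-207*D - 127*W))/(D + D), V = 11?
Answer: -10680143915/2 ≈ -5.3401e+9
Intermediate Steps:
K(p, n) = 1
c(D, W) = (-207*D - 126*W)/(2*D) (c(D, W) = (-207*D - 126*W)/((2*D)) = (-207*D - 126*W)*(1/(2*D)) = (-207*D - 126*W)/(2*D))
(-43196 + c(K(V, -8), 107))/(1/(51635 + 55080)) = (-43196 + (-207/2 - 63*107/1))/(1/(51635 + 55080)) = (-43196 + (-207/2 - 63*107*1))/(1/106715) = (-43196 + (-207/2 - 6741))/(1/106715) = (-43196 - 13689/2)*106715 = -100081/2*106715 = -10680143915/2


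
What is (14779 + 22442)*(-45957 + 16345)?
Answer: -1102188252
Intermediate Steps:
(14779 + 22442)*(-45957 + 16345) = 37221*(-29612) = -1102188252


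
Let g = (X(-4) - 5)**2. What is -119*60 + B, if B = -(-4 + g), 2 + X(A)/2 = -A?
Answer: -7137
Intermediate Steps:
X(A) = -4 - 2*A (X(A) = -4 + 2*(-A) = -4 - 2*A)
g = 1 (g = ((-4 - 2*(-4)) - 5)**2 = ((-4 + 8) - 5)**2 = (4 - 5)**2 = (-1)**2 = 1)
B = 3 (B = -(-4 + 1) = -1*(-3) = 3)
-119*60 + B = -119*60 + 3 = -7140 + 3 = -7137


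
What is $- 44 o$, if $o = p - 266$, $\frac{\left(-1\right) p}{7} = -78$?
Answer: $-12320$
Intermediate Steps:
$p = 546$ ($p = \left(-7\right) \left(-78\right) = 546$)
$o = 280$ ($o = 546 - 266 = 280$)
$- 44 o = \left(-44\right) 280 = -12320$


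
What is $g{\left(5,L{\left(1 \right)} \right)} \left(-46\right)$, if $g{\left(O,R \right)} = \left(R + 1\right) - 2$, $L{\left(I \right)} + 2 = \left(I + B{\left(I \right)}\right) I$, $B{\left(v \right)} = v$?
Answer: $46$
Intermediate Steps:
$L{\left(I \right)} = -2 + 2 I^{2}$ ($L{\left(I \right)} = -2 + \left(I + I\right) I = -2 + 2 I I = -2 + 2 I^{2}$)
$g{\left(O,R \right)} = -1 + R$ ($g{\left(O,R \right)} = \left(1 + R\right) - 2 = -1 + R$)
$g{\left(5,L{\left(1 \right)} \right)} \left(-46\right) = \left(-1 - \left(2 - 2 \cdot 1^{2}\right)\right) \left(-46\right) = \left(-1 + \left(-2 + 2 \cdot 1\right)\right) \left(-46\right) = \left(-1 + \left(-2 + 2\right)\right) \left(-46\right) = \left(-1 + 0\right) \left(-46\right) = \left(-1\right) \left(-46\right) = 46$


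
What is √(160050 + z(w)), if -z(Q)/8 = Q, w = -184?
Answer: √161522 ≈ 401.90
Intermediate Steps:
z(Q) = -8*Q
√(160050 + z(w)) = √(160050 - 8*(-184)) = √(160050 + 1472) = √161522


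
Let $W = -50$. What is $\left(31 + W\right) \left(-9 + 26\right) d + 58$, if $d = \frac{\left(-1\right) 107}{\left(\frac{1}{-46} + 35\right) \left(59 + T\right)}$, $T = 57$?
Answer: $\frac{6207579}{93322} \approx 66.518$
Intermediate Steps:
$d = - \frac{2461}{93322}$ ($d = \frac{\left(-1\right) 107}{\left(\frac{1}{-46} + 35\right) \left(59 + 57\right)} = - \frac{107}{\left(- \frac{1}{46} + 35\right) 116} = - \frac{107}{\frac{1609}{46} \cdot 116} = - \frac{107}{\frac{93322}{23}} = \left(-107\right) \frac{23}{93322} = - \frac{2461}{93322} \approx -0.026371$)
$\left(31 + W\right) \left(-9 + 26\right) d + 58 = \left(31 - 50\right) \left(-9 + 26\right) \left(- \frac{2461}{93322}\right) + 58 = \left(-19\right) 17 \left(- \frac{2461}{93322}\right) + 58 = \left(-323\right) \left(- \frac{2461}{93322}\right) + 58 = \frac{794903}{93322} + 58 = \frac{6207579}{93322}$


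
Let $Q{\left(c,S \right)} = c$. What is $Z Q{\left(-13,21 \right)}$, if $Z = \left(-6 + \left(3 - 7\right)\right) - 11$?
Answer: $273$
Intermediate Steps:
$Z = -21$ ($Z = \left(-6 + \left(3 - 7\right)\right) - 11 = \left(-6 - 4\right) - 11 = -10 - 11 = -21$)
$Z Q{\left(-13,21 \right)} = \left(-21\right) \left(-13\right) = 273$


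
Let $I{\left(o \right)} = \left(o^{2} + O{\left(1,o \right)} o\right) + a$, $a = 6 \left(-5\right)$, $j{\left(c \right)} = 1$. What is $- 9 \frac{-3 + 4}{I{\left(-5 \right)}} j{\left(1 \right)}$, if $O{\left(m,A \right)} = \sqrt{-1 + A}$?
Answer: $\frac{9}{35} - \frac{9 i \sqrt{6}}{35} \approx 0.25714 - 0.62987 i$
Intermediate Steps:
$a = -30$
$I{\left(o \right)} = -30 + o^{2} + o \sqrt{-1 + o}$ ($I{\left(o \right)} = \left(o^{2} + \sqrt{-1 + o} o\right) - 30 = \left(o^{2} + o \sqrt{-1 + o}\right) - 30 = -30 + o^{2} + o \sqrt{-1 + o}$)
$- 9 \frac{-3 + 4}{I{\left(-5 \right)}} j{\left(1 \right)} = - 9 \frac{-3 + 4}{-30 + \left(-5\right)^{2} - 5 \sqrt{-1 - 5}} \cdot 1 = - 9 \cdot 1 \frac{1}{-30 + 25 - 5 \sqrt{-6}} \cdot 1 = - 9 \cdot 1 \frac{1}{-30 + 25 - 5 i \sqrt{6}} \cdot 1 = - 9 \cdot 1 \frac{1}{-5 - 5 i \sqrt{6}} \cdot 1 = - \frac{9}{-5 - 5 i \sqrt{6}} \cdot 1 = - \frac{9}{-5 - 5 i \sqrt{6}}$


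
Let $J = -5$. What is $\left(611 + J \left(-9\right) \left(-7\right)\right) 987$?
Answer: $292152$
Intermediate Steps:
$\left(611 + J \left(-9\right) \left(-7\right)\right) 987 = \left(611 + \left(-5\right) \left(-9\right) \left(-7\right)\right) 987 = \left(611 + 45 \left(-7\right)\right) 987 = \left(611 - 315\right) 987 = 296 \cdot 987 = 292152$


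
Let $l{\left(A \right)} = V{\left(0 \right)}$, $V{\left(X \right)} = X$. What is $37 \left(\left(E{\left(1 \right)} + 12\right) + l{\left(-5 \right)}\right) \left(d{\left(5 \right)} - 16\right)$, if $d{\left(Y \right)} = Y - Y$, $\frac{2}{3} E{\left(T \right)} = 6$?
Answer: $-12432$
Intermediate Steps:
$l{\left(A \right)} = 0$
$E{\left(T \right)} = 9$ ($E{\left(T \right)} = \frac{3}{2} \cdot 6 = 9$)
$d{\left(Y \right)} = 0$
$37 \left(\left(E{\left(1 \right)} + 12\right) + l{\left(-5 \right)}\right) \left(d{\left(5 \right)} - 16\right) = 37 \left(\left(9 + 12\right) + 0\right) \left(0 - 16\right) = 37 \left(21 + 0\right) \left(-16\right) = 37 \cdot 21 \left(-16\right) = 777 \left(-16\right) = -12432$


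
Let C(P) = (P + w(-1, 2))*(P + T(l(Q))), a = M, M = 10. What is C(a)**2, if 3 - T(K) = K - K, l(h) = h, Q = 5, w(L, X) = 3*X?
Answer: 43264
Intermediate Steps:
T(K) = 3 (T(K) = 3 - (K - K) = 3 - 1*0 = 3 + 0 = 3)
a = 10
C(P) = (3 + P)*(6 + P) (C(P) = (P + 3*2)*(P + 3) = (P + 6)*(3 + P) = (6 + P)*(3 + P) = (3 + P)*(6 + P))
C(a)**2 = (18 + 10**2 + 9*10)**2 = (18 + 100 + 90)**2 = 208**2 = 43264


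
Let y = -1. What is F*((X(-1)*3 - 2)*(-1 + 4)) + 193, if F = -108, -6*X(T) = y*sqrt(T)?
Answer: 841 - 162*I ≈ 841.0 - 162.0*I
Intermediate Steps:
X(T) = sqrt(T)/6 (X(T) = -(-1)*sqrt(T)/6 = sqrt(T)/6)
F*((X(-1)*3 - 2)*(-1 + 4)) + 193 = -108*((sqrt(-1)/6)*3 - 2)*(-1 + 4) + 193 = -108*((I/6)*3 - 2)*3 + 193 = -108*(I/2 - 2)*3 + 193 = -108*(-2 + I/2)*3 + 193 = -108*(-6 + 3*I/2) + 193 = (648 - 162*I) + 193 = 841 - 162*I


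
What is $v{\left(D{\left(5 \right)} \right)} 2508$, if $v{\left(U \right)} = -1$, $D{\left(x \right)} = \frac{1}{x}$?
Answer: $-2508$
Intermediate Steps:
$v{\left(D{\left(5 \right)} \right)} 2508 = \left(-1\right) 2508 = -2508$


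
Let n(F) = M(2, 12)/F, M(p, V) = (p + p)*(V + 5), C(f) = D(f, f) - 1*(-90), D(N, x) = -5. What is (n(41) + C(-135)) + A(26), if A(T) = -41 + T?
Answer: 2938/41 ≈ 71.659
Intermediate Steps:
C(f) = 85 (C(f) = -5 - 1*(-90) = -5 + 90 = 85)
M(p, V) = 2*p*(5 + V) (M(p, V) = (2*p)*(5 + V) = 2*p*(5 + V))
n(F) = 68/F (n(F) = (2*2*(5 + 12))/F = (2*2*17)/F = 68/F)
(n(41) + C(-135)) + A(26) = (68/41 + 85) + (-41 + 26) = (68*(1/41) + 85) - 15 = (68/41 + 85) - 15 = 3553/41 - 15 = 2938/41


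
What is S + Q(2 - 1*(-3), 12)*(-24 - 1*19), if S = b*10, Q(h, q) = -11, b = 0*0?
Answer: 473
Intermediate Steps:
b = 0
S = 0 (S = 0*10 = 0)
S + Q(2 - 1*(-3), 12)*(-24 - 1*19) = 0 - 11*(-24 - 1*19) = 0 - 11*(-24 - 19) = 0 - 11*(-43) = 0 + 473 = 473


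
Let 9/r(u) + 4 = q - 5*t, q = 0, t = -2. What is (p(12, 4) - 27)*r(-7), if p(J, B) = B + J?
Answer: -33/2 ≈ -16.500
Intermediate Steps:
r(u) = 3/2 (r(u) = 9/(-4 + (0 - 5*(-2))) = 9/(-4 + (0 + 10)) = 9/(-4 + 10) = 9/6 = 9*(⅙) = 3/2)
(p(12, 4) - 27)*r(-7) = ((4 + 12) - 27)*(3/2) = (16 - 27)*(3/2) = -11*3/2 = -33/2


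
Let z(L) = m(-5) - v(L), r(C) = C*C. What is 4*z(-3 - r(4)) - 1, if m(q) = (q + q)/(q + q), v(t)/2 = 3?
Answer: -21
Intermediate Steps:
r(C) = C²
v(t) = 6 (v(t) = 2*3 = 6)
m(q) = 1 (m(q) = (2*q)/((2*q)) = (2*q)*(1/(2*q)) = 1)
z(L) = -5 (z(L) = 1 - 1*6 = 1 - 6 = -5)
4*z(-3 - r(4)) - 1 = 4*(-5) - 1 = -20 - 1 = -21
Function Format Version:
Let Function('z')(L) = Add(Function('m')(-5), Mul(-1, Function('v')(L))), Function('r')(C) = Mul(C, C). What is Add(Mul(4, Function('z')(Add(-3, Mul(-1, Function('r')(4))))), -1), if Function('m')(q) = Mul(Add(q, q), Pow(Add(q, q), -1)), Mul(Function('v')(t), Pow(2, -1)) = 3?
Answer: -21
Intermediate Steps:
Function('r')(C) = Pow(C, 2)
Function('v')(t) = 6 (Function('v')(t) = Mul(2, 3) = 6)
Function('m')(q) = 1 (Function('m')(q) = Mul(Mul(2, q), Pow(Mul(2, q), -1)) = Mul(Mul(2, q), Mul(Rational(1, 2), Pow(q, -1))) = 1)
Function('z')(L) = -5 (Function('z')(L) = Add(1, Mul(-1, 6)) = Add(1, -6) = -5)
Add(Mul(4, Function('z')(Add(-3, Mul(-1, Function('r')(4))))), -1) = Add(Mul(4, -5), -1) = Add(-20, -1) = -21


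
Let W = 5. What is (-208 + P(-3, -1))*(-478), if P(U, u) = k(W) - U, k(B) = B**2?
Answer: 86040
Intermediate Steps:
P(U, u) = 25 - U (P(U, u) = 5**2 - U = 25 - U)
(-208 + P(-3, -1))*(-478) = (-208 + (25 - 1*(-3)))*(-478) = (-208 + (25 + 3))*(-478) = (-208 + 28)*(-478) = -180*(-478) = 86040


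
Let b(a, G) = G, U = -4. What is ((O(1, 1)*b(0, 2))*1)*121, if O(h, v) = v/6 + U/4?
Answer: -605/3 ≈ -201.67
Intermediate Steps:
O(h, v) = -1 + v/6 (O(h, v) = v/6 - 4/4 = v*(1/6) - 4*1/4 = v/6 - 1 = -1 + v/6)
((O(1, 1)*b(0, 2))*1)*121 = (((-1 + (1/6)*1)*2)*1)*121 = (((-1 + 1/6)*2)*1)*121 = (-5/6*2*1)*121 = -5/3*1*121 = -5/3*121 = -605/3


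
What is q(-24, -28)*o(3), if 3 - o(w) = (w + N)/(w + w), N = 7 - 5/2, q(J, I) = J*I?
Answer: 1176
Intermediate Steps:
q(J, I) = I*J
N = 9/2 (N = 7 - 5/2 = 9/2 ≈ 4.5000)
o(w) = 3 - (9/2 + w)/(2*w) (o(w) = 3 - (w + 9/2)/(w + w) = 3 - (9/2 + w)/(2*w))
q(-24, -28)*o(3) = (-28*(-24))*((¼)*(-9 + 10*3)/3) = 672*((¼)*(⅓)*(-9 + 30)) = 672*((¼)*(⅓)*21) = 672*(7/4) = 1176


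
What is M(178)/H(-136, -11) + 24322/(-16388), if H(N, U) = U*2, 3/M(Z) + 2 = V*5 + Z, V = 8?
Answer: -9635609/6489648 ≈ -1.4848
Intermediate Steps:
M(Z) = 3/(38 + Z) (M(Z) = 3/(-2 + (8*5 + Z)) = 3/(-2 + (40 + Z)) = 3/(38 + Z))
H(N, U) = 2*U
M(178)/H(-136, -11) + 24322/(-16388) = (3/(38 + 178))/((2*(-11))) + 24322/(-16388) = (3/216)/(-22) + 24322*(-1/16388) = (3*(1/216))*(-1/22) - 12161/8194 = (1/72)*(-1/22) - 12161/8194 = -1/1584 - 12161/8194 = -9635609/6489648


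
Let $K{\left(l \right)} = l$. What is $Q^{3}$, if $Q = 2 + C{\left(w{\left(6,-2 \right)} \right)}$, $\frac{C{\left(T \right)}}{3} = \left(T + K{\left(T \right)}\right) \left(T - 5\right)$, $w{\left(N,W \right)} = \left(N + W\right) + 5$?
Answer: $10360232$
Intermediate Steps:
$w{\left(N,W \right)} = 5 + N + W$
$C{\left(T \right)} = 6 T \left(-5 + T\right)$ ($C{\left(T \right)} = 3 \left(T + T\right) \left(T - 5\right) = 3 \cdot 2 T \left(-5 + T\right) = 6 T \left(-5 + T\right)$)
$Q = 218$ ($Q = 2 + 6 \left(5 + 6 - 2\right) \left(-5 + \left(5 + 6 - 2\right)\right) = 2 + 6 \cdot 9 \left(-5 + 9\right) = 2 + 6 \cdot 9 \cdot 4 = 2 + 216 = 218$)
$Q^{3} = 218^{3} = 10360232$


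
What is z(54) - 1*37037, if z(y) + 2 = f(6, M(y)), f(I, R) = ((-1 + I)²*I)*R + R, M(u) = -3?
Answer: -37492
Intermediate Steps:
f(I, R) = R + I*R*(-1 + I)² (f(I, R) = (I*(-1 + I)²)*R + R = I*R*(-1 + I)² + R = R + I*R*(-1 + I)²)
z(y) = -455 (z(y) = -2 - 3*(1 + 6*(-1 + 6)²) = -2 - 3*(1 + 6*5²) = -2 - 3*(1 + 6*25) = -2 - 3*(1 + 150) = -2 - 3*151 = -2 - 453 = -455)
z(54) - 1*37037 = -455 - 1*37037 = -455 - 37037 = -37492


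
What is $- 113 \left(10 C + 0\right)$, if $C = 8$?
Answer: $-9040$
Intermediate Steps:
$- 113 \left(10 C + 0\right) = - 113 \left(10 \cdot 8 + 0\right) = - 113 \left(80 + 0\right) = \left(-113\right) 80 = -9040$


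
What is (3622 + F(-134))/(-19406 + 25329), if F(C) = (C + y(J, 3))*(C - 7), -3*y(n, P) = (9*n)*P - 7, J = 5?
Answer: 28532/5923 ≈ 4.8172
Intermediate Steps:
y(n, P) = 7/3 - 3*P*n (y(n, P) = -((9*n)*P - 7)/3 = -(9*P*n - 7)/3 = -(-7 + 9*P*n)/3 = 7/3 - 3*P*n)
F(C) = (-7 + C)*(-128/3 + C) (F(C) = (C + (7/3 - 3*3*5))*(C - 7) = (C + (7/3 - 45))*(-7 + C) = (C - 128/3)*(-7 + C) = (-128/3 + C)*(-7 + C) = (-7 + C)*(-128/3 + C))
(3622 + F(-134))/(-19406 + 25329) = (3622 + (896/3 + (-134)² - 149/3*(-134)))/(-19406 + 25329) = (3622 + (896/3 + 17956 + 19966/3))/5923 = (3622 + 24910)*(1/5923) = 28532*(1/5923) = 28532/5923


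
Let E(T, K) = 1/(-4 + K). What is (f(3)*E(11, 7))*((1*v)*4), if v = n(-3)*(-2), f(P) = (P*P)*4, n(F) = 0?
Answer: 0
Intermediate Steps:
f(P) = 4*P² (f(P) = P²*4 = 4*P²)
v = 0 (v = 0*(-2) = 0)
(f(3)*E(11, 7))*((1*v)*4) = ((4*3²)/(-4 + 7))*((1*0)*4) = ((4*9)/3)*(0*4) = (36*(⅓))*0 = 12*0 = 0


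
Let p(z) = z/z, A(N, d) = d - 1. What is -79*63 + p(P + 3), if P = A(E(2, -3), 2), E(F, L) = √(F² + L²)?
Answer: -4976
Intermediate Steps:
A(N, d) = -1 + d
P = 1 (P = -1 + 2 = 1)
p(z) = 1
-79*63 + p(P + 3) = -79*63 + 1 = -4977 + 1 = -4976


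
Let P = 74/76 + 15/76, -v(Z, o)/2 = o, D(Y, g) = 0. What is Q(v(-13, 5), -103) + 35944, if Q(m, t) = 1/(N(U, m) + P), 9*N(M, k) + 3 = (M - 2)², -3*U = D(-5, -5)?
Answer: 31523572/877 ≈ 35945.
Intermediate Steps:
U = 0 (U = -⅓*0 = 0)
v(Z, o) = -2*o
N(M, k) = -⅓ + (-2 + M)²/9 (N(M, k) = -⅓ + (M - 2)²/9 = -⅓ + (-2 + M)²/9)
P = 89/76 (P = 74*(1/76) + 15*(1/76) = 37/38 + 15/76 = 89/76 ≈ 1.1711)
Q(m, t) = 684/877 (Q(m, t) = 1/((-⅓ + (-2 + 0)²/9) + 89/76) = 1/((-⅓ + (⅑)*(-2)²) + 89/76) = 1/((-⅓ + (⅑)*4) + 89/76) = 1/((-⅓ + 4/9) + 89/76) = 1/(⅑ + 89/76) = 1/(877/684) = 684/877)
Q(v(-13, 5), -103) + 35944 = 684/877 + 35944 = 31523572/877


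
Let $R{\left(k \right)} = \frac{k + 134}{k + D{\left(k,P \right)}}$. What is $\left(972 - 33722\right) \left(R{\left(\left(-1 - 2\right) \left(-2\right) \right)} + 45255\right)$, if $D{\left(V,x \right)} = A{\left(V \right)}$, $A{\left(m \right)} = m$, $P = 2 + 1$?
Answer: $- \frac{4447450000}{3} \approx -1.4825 \cdot 10^{9}$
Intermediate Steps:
$P = 3$
$D{\left(V,x \right)} = V$
$R{\left(k \right)} = \frac{134 + k}{2 k}$ ($R{\left(k \right)} = \frac{k + 134}{k + k} = \frac{134 + k}{2 k}$)
$\left(972 - 33722\right) \left(R{\left(\left(-1 - 2\right) \left(-2\right) \right)} + 45255\right) = \left(972 - 33722\right) \left(\frac{134 + \left(-1 - 2\right) \left(-2\right)}{2 \left(-1 - 2\right) \left(-2\right)} + 45255\right) = - 32750 \left(\frac{134 - -6}{2 \left(\left(-3\right) \left(-2\right)\right)} + 45255\right) = - 32750 \left(\frac{134 + 6}{2 \cdot 6} + 45255\right) = - 32750 \left(\frac{1}{2} \cdot \frac{1}{6} \cdot 140 + 45255\right) = - 32750 \left(\frac{35}{3} + 45255\right) = \left(-32750\right) \frac{135800}{3} = - \frac{4447450000}{3}$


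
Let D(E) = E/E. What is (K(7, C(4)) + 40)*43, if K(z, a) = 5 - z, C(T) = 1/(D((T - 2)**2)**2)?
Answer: 1634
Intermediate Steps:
D(E) = 1
C(T) = 1 (C(T) = 1/(1**2) = 1/1 = 1)
(K(7, C(4)) + 40)*43 = ((5 - 1*7) + 40)*43 = ((5 - 7) + 40)*43 = (-2 + 40)*43 = 38*43 = 1634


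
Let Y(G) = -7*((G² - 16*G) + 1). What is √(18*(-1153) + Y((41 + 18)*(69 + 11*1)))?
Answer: I*√155440921 ≈ 12468.0*I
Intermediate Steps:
Y(G) = -7 - 7*G² + 112*G (Y(G) = -7*(1 + G² - 16*G) = -7 - 7*G² + 112*G)
√(18*(-1153) + Y((41 + 18)*(69 + 11*1))) = √(18*(-1153) + (-7 - 7*(41 + 18)²*(69 + 11*1)² + 112*((41 + 18)*(69 + 11*1)))) = √(-20754 + (-7 - 7*3481*(69 + 11)² + 112*(59*(69 + 11)))) = √(-20754 + (-7 - 7*(59*80)² + 112*(59*80))) = √(-20754 + (-7 - 7*4720² + 112*4720)) = √(-20754 + (-7 - 7*22278400 + 528640)) = √(-20754 + (-7 - 155948800 + 528640)) = √(-20754 - 155420167) = √(-155440921) = I*√155440921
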